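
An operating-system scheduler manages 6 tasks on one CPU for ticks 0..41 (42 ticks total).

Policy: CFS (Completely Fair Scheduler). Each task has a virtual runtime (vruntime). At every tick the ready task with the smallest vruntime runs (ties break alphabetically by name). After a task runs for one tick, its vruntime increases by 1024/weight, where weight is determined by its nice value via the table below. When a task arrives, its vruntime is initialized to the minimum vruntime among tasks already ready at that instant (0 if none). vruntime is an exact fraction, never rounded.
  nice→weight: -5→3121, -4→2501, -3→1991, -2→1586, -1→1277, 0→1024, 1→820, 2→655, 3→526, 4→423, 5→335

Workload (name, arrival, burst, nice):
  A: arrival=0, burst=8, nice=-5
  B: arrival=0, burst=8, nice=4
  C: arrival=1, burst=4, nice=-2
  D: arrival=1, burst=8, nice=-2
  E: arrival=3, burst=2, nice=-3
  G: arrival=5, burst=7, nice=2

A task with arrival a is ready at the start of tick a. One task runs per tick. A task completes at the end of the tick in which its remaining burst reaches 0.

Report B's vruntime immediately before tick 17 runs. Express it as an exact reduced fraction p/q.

vruntime(B, start of tick 17) = 1024/423

t=0: vr[A=0 B=0] → run A
t=1: vr[A=1024/3121 B=0 C=0 D=0] → run B
t=2: vr[A=1024/3121 B=1024/423 C=0 D=0] → run C
t=3: vr[A=1024/3121 B=1024/423 C=512/793 D=0 E=0] → run D
t=4: vr[A=1024/3121 B=1024/423 C=512/793 D=512/793 E=0] → run E
t=5: vr[A=1024/3121 B=1024/423 C=512/793 D=512/793 E=1024/1991 G=1024/3121] → run A
t=6: vr[A=2048/3121 B=1024/423 C=512/793 D=512/793 E=1024/1991 G=1024/3121] → run G
t=7: vr[A=2048/3121 B=1024/423 C=512/793 D=512/793 E=1024/1991 G=3866624/2044255] → run E
t=8: vr[A=2048/3121 B=1024/423 C=512/793 D=512/793 G=3866624/2044255] → run C
t=9: vr[A=2048/3121 B=1024/423 C=1024/793 D=512/793 G=3866624/2044255] → run D
t=10: vr[A=2048/3121 B=1024/423 C=1024/793 D=1024/793 G=3866624/2044255] → run A
t=11: vr[A=3072/3121 B=1024/423 C=1024/793 D=1024/793 G=3866624/2044255] → run A
t=12: vr[A=4096/3121 B=1024/423 C=1024/793 D=1024/793 G=3866624/2044255] → run C
t=13: vr[A=4096/3121 B=1024/423 C=1536/793 D=1024/793 G=3866624/2044255] → run D
t=14: vr[A=4096/3121 B=1024/423 C=1536/793 D=1536/793 G=3866624/2044255] → run A
t=15: vr[A=5120/3121 B=1024/423 C=1536/793 D=1536/793 G=3866624/2044255] → run A
t=16: vr[A=6144/3121 B=1024/423 C=1536/793 D=1536/793 G=3866624/2044255] → run G
t=17: vr[A=6144/3121 B=1024/423 C=1536/793 D=1536/793 G=7062528/2044255] → run C
t=18: vr[A=6144/3121 B=1024/423 D=1536/793 G=7062528/2044255] → run D
t=19: vr[A=6144/3121 B=1024/423 D=2048/793 G=7062528/2044255] → run A
t=20: vr[A=7168/3121 B=1024/423 D=2048/793 G=7062528/2044255] → run A
t=21: vr[B=1024/423 D=2048/793 G=7062528/2044255] → run B
t=22: vr[B=2048/423 D=2048/793 G=7062528/2044255] → run D
t=23: vr[B=2048/423 D=2560/793 G=7062528/2044255] → run D
t=24: vr[B=2048/423 D=3072/793 G=7062528/2044255] → run G
t=25: vr[B=2048/423 D=3072/793 G=10258432/2044255] → run D
t=26: vr[B=2048/423 D=3584/793 G=10258432/2044255] → run D
t=27: vr[B=2048/423 G=10258432/2044255] → run B
t=28: vr[B=1024/141 G=10258432/2044255] → run G
t=29: vr[B=1024/141 G=13454336/2044255] → run G
t=30: vr[B=1024/141 G=3330048/408851] → run B
t=31: vr[B=4096/423 G=3330048/408851] → run G
t=32: vr[B=4096/423 G=19846144/2044255] → run B
t=33: vr[B=5120/423 G=19846144/2044255] → run G
t=34: vr[B=5120/423] → run B
t=35: vr[B=2048/141] → run B
t=36: vr[B=7168/423] → run B
t=37: (idle)
t=38: (idle)
t=39: (idle)
t=40: (idle)
t=41: (idle)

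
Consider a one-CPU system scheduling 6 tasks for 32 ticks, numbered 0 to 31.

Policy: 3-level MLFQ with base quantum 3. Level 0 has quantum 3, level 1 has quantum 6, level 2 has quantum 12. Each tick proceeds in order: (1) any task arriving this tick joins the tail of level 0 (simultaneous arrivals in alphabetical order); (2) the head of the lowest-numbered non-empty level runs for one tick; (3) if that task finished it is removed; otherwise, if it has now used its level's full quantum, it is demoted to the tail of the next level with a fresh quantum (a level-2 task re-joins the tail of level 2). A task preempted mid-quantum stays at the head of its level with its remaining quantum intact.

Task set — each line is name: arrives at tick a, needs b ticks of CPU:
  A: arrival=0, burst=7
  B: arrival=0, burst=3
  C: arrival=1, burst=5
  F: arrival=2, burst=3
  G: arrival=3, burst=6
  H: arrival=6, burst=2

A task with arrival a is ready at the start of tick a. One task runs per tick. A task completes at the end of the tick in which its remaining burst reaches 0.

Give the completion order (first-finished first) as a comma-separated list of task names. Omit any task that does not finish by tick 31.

completion order = B, F, H, A, C, G

t=0: L0/L1/L2 = AB/-/- → run A
t=1: L0/L1/L2 = ABC/-/- → run A
t=2: L0/L1/L2 = ABCF/-/- → run A
t=3: L0/L1/L2 = BCFG/A/- → run B
t=4: L0/L1/L2 = BCFG/A/- → run B
t=5: L0/L1/L2 = BCFG/A/- → run B
t=6: L0/L1/L2 = CFGH/A/- → run C
t=7: L0/L1/L2 = CFGH/A/- → run C
t=8: L0/L1/L2 = CFGH/A/- → run C
t=9: L0/L1/L2 = FGH/AC/- → run F
t=10: L0/L1/L2 = FGH/AC/- → run F
t=11: L0/L1/L2 = FGH/AC/- → run F
t=12: L0/L1/L2 = GH/AC/- → run G
t=13: L0/L1/L2 = GH/AC/- → run G
t=14: L0/L1/L2 = GH/AC/- → run G
t=15: L0/L1/L2 = H/ACG/- → run H
t=16: L0/L1/L2 = H/ACG/- → run H
t=17: L0/L1/L2 = -/ACG/- → run A
t=18: L0/L1/L2 = -/ACG/- → run A
t=19: L0/L1/L2 = -/ACG/- → run A
t=20: L0/L1/L2 = -/ACG/- → run A
t=21: L0/L1/L2 = -/CG/- → run C
t=22: L0/L1/L2 = -/CG/- → run C
t=23: L0/L1/L2 = -/G/- → run G
t=24: L0/L1/L2 = -/G/- → run G
t=25: L0/L1/L2 = -/G/- → run G
t=26: (idle)
t=27: (idle)
t=28: (idle)
t=29: (idle)
t=30: (idle)
t=31: (idle)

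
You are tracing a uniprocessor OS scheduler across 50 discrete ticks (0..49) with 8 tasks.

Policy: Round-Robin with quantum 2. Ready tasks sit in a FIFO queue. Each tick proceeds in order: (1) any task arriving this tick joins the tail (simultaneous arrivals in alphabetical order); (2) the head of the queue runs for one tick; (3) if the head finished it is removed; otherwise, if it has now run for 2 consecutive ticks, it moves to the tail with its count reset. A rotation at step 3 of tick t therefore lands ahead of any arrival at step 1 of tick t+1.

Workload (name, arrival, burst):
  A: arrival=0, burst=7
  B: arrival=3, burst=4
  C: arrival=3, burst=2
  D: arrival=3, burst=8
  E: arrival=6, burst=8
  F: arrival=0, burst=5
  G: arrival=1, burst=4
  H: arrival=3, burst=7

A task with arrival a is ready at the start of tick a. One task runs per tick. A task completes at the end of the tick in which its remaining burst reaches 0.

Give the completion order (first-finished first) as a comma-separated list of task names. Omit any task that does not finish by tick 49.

t=0: queue=[A,F] q_used=0 → run A
t=1: queue=[A,F,G] q_used=1 → run A
t=2: queue=[F,G,A] q_used=0 → run F
t=3: queue=[F,G,A,B,C,D,H] q_used=1 → run F
t=4: queue=[G,A,B,C,D,H,F] q_used=0 → run G
t=5: queue=[G,A,B,C,D,H,F] q_used=1 → run G
t=6: queue=[A,B,C,D,H,F,G,E] q_used=0 → run A
t=7: queue=[A,B,C,D,H,F,G,E] q_used=1 → run A
t=8: queue=[B,C,D,H,F,G,E,A] q_used=0 → run B
t=9: queue=[B,C,D,H,F,G,E,A] q_used=1 → run B
t=10: queue=[C,D,H,F,G,E,A,B] q_used=0 → run C
t=11: queue=[C,D,H,F,G,E,A,B] q_used=1 → run C
t=12: queue=[D,H,F,G,E,A,B] q_used=0 → run D
t=13: queue=[D,H,F,G,E,A,B] q_used=1 → run D
t=14: queue=[H,F,G,E,A,B,D] q_used=0 → run H
t=15: queue=[H,F,G,E,A,B,D] q_used=1 → run H
t=16: queue=[F,G,E,A,B,D,H] q_used=0 → run F
t=17: queue=[F,G,E,A,B,D,H] q_used=1 → run F
t=18: queue=[G,E,A,B,D,H,F] q_used=0 → run G
t=19: queue=[G,E,A,B,D,H,F] q_used=1 → run G
t=20: queue=[E,A,B,D,H,F] q_used=0 → run E
t=21: queue=[E,A,B,D,H,F] q_used=1 → run E
t=22: queue=[A,B,D,H,F,E] q_used=0 → run A
t=23: queue=[A,B,D,H,F,E] q_used=1 → run A
t=24: queue=[B,D,H,F,E,A] q_used=0 → run B
t=25: queue=[B,D,H,F,E,A] q_used=1 → run B
t=26: queue=[D,H,F,E,A] q_used=0 → run D
t=27: queue=[D,H,F,E,A] q_used=1 → run D
t=28: queue=[H,F,E,A,D] q_used=0 → run H
t=29: queue=[H,F,E,A,D] q_used=1 → run H
t=30: queue=[F,E,A,D,H] q_used=0 → run F
t=31: queue=[E,A,D,H] q_used=0 → run E
t=32: queue=[E,A,D,H] q_used=1 → run E
t=33: queue=[A,D,H,E] q_used=0 → run A
t=34: queue=[D,H,E] q_used=0 → run D
t=35: queue=[D,H,E] q_used=1 → run D
t=36: queue=[H,E,D] q_used=0 → run H
t=37: queue=[H,E,D] q_used=1 → run H
t=38: queue=[E,D,H] q_used=0 → run E
t=39: queue=[E,D,H] q_used=1 → run E
t=40: queue=[D,H,E] q_used=0 → run D
t=41: queue=[D,H,E] q_used=1 → run D
t=42: queue=[H,E] q_used=0 → run H
t=43: queue=[E] q_used=0 → run E
t=44: queue=[E] q_used=1 → run E
t=45: (idle)
t=46: (idle)
t=47: (idle)
t=48: (idle)
t=49: (idle)

completion order = C, G, B, F, A, D, H, E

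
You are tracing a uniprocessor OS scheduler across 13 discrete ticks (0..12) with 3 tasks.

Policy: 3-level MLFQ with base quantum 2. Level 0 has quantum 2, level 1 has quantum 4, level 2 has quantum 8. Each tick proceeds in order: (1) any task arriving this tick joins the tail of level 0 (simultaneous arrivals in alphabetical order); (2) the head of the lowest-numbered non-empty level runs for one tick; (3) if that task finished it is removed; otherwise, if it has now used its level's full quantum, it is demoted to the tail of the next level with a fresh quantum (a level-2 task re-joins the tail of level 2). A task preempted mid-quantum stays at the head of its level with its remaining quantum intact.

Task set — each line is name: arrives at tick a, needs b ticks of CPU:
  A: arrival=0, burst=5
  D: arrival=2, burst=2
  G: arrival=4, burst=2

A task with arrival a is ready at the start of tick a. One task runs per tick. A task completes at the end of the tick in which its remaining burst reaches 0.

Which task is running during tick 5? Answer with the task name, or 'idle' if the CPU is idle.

t=0: L0/L1/L2 = A/-/- → run A
t=1: L0/L1/L2 = A/-/- → run A
t=2: L0/L1/L2 = D/A/- → run D
t=3: L0/L1/L2 = D/A/- → run D
t=4: L0/L1/L2 = G/A/- → run G
t=5: L0/L1/L2 = G/A/- → run G
t=6: L0/L1/L2 = -/A/- → run A
t=7: L0/L1/L2 = -/A/- → run A
t=8: L0/L1/L2 = -/A/- → run A
t=9: (idle)
t=10: (idle)
t=11: (idle)
t=12: (idle)

running at tick 5 = G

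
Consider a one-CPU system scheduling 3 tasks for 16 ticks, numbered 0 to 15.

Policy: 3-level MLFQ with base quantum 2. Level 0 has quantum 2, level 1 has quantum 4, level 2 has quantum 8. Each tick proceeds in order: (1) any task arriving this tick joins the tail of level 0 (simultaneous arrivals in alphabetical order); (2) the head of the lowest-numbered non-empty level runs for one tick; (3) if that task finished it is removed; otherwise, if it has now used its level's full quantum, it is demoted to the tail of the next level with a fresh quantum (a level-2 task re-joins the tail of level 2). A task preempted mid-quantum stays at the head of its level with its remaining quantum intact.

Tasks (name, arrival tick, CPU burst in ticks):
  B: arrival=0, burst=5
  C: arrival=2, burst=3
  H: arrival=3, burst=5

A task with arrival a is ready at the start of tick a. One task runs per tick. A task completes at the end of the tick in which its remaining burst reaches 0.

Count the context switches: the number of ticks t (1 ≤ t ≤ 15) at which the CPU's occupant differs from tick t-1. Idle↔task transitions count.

t=0: L0/L1/L2 = B/-/- → run B
t=1: L0/L1/L2 = B/-/- → run B
t=2: L0/L1/L2 = C/B/- → run C
t=3: L0/L1/L2 = CH/B/- → run C
t=4: L0/L1/L2 = H/BC/- → run H
t=5: L0/L1/L2 = H/BC/- → run H
t=6: L0/L1/L2 = -/BCH/- → run B
t=7: L0/L1/L2 = -/BCH/- → run B
t=8: L0/L1/L2 = -/BCH/- → run B
t=9: L0/L1/L2 = -/CH/- → run C
t=10: L0/L1/L2 = -/H/- → run H
t=11: L0/L1/L2 = -/H/- → run H
t=12: L0/L1/L2 = -/H/- → run H
t=13: (idle)
t=14: (idle)
t=15: (idle)

context switches = 6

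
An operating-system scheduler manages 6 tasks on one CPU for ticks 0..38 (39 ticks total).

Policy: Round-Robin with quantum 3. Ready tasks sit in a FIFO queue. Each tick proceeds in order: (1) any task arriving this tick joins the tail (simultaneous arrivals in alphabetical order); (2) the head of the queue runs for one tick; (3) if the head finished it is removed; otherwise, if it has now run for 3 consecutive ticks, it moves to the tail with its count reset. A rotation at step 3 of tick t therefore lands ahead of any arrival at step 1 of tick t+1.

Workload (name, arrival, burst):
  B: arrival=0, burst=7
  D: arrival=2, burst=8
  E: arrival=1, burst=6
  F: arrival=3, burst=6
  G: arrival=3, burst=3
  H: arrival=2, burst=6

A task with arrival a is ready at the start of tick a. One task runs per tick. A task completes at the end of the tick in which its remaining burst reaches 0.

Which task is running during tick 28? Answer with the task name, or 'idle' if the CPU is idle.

running at tick 28 = H

t=0: queue=[B] q_used=0 → run B
t=1: queue=[B,E] q_used=1 → run B
t=2: queue=[B,E,D,H] q_used=2 → run B
t=3: queue=[E,D,H,B,F,G] q_used=0 → run E
t=4: queue=[E,D,H,B,F,G] q_used=1 → run E
t=5: queue=[E,D,H,B,F,G] q_used=2 → run E
t=6: queue=[D,H,B,F,G,E] q_used=0 → run D
t=7: queue=[D,H,B,F,G,E] q_used=1 → run D
t=8: queue=[D,H,B,F,G,E] q_used=2 → run D
t=9: queue=[H,B,F,G,E,D] q_used=0 → run H
t=10: queue=[H,B,F,G,E,D] q_used=1 → run H
t=11: queue=[H,B,F,G,E,D] q_used=2 → run H
t=12: queue=[B,F,G,E,D,H] q_used=0 → run B
t=13: queue=[B,F,G,E,D,H] q_used=1 → run B
t=14: queue=[B,F,G,E,D,H] q_used=2 → run B
t=15: queue=[F,G,E,D,H,B] q_used=0 → run F
t=16: queue=[F,G,E,D,H,B] q_used=1 → run F
t=17: queue=[F,G,E,D,H,B] q_used=2 → run F
t=18: queue=[G,E,D,H,B,F] q_used=0 → run G
t=19: queue=[G,E,D,H,B,F] q_used=1 → run G
t=20: queue=[G,E,D,H,B,F] q_used=2 → run G
t=21: queue=[E,D,H,B,F] q_used=0 → run E
t=22: queue=[E,D,H,B,F] q_used=1 → run E
t=23: queue=[E,D,H,B,F] q_used=2 → run E
t=24: queue=[D,H,B,F] q_used=0 → run D
t=25: queue=[D,H,B,F] q_used=1 → run D
t=26: queue=[D,H,B,F] q_used=2 → run D
t=27: queue=[H,B,F,D] q_used=0 → run H
t=28: queue=[H,B,F,D] q_used=1 → run H
t=29: queue=[H,B,F,D] q_used=2 → run H
t=30: queue=[B,F,D] q_used=0 → run B
t=31: queue=[F,D] q_used=0 → run F
t=32: queue=[F,D] q_used=1 → run F
t=33: queue=[F,D] q_used=2 → run F
t=34: queue=[D] q_used=0 → run D
t=35: queue=[D] q_used=1 → run D
t=36: (idle)
t=37: (idle)
t=38: (idle)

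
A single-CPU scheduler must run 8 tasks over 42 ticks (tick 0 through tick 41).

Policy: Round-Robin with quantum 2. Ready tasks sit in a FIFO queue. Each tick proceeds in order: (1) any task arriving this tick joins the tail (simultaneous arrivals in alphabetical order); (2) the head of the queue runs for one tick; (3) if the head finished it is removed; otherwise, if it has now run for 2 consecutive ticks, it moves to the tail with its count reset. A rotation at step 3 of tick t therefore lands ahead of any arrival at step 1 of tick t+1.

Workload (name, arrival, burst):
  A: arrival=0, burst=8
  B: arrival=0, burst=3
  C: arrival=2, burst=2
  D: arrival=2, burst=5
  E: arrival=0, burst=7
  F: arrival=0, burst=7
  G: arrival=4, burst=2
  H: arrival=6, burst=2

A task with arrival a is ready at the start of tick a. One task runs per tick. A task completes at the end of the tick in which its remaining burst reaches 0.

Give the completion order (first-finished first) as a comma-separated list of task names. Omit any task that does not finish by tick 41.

t=0: queue=[A,B,E,F] q_used=0 → run A
t=1: queue=[A,B,E,F] q_used=1 → run A
t=2: queue=[B,E,F,A,C,D] q_used=0 → run B
t=3: queue=[B,E,F,A,C,D] q_used=1 → run B
t=4: queue=[E,F,A,C,D,B,G] q_used=0 → run E
t=5: queue=[E,F,A,C,D,B,G] q_used=1 → run E
t=6: queue=[F,A,C,D,B,G,E,H] q_used=0 → run F
t=7: queue=[F,A,C,D,B,G,E,H] q_used=1 → run F
t=8: queue=[A,C,D,B,G,E,H,F] q_used=0 → run A
t=9: queue=[A,C,D,B,G,E,H,F] q_used=1 → run A
t=10: queue=[C,D,B,G,E,H,F,A] q_used=0 → run C
t=11: queue=[C,D,B,G,E,H,F,A] q_used=1 → run C
t=12: queue=[D,B,G,E,H,F,A] q_used=0 → run D
t=13: queue=[D,B,G,E,H,F,A] q_used=1 → run D
t=14: queue=[B,G,E,H,F,A,D] q_used=0 → run B
t=15: queue=[G,E,H,F,A,D] q_used=0 → run G
t=16: queue=[G,E,H,F,A,D] q_used=1 → run G
t=17: queue=[E,H,F,A,D] q_used=0 → run E
t=18: queue=[E,H,F,A,D] q_used=1 → run E
t=19: queue=[H,F,A,D,E] q_used=0 → run H
t=20: queue=[H,F,A,D,E] q_used=1 → run H
t=21: queue=[F,A,D,E] q_used=0 → run F
t=22: queue=[F,A,D,E] q_used=1 → run F
t=23: queue=[A,D,E,F] q_used=0 → run A
t=24: queue=[A,D,E,F] q_used=1 → run A
t=25: queue=[D,E,F,A] q_used=0 → run D
t=26: queue=[D,E,F,A] q_used=1 → run D
t=27: queue=[E,F,A,D] q_used=0 → run E
t=28: queue=[E,F,A,D] q_used=1 → run E
t=29: queue=[F,A,D,E] q_used=0 → run F
t=30: queue=[F,A,D,E] q_used=1 → run F
t=31: queue=[A,D,E,F] q_used=0 → run A
t=32: queue=[A,D,E,F] q_used=1 → run A
t=33: queue=[D,E,F] q_used=0 → run D
t=34: queue=[E,F] q_used=0 → run E
t=35: queue=[F] q_used=0 → run F
t=36: (idle)
t=37: (idle)
t=38: (idle)
t=39: (idle)
t=40: (idle)
t=41: (idle)

completion order = C, B, G, H, A, D, E, F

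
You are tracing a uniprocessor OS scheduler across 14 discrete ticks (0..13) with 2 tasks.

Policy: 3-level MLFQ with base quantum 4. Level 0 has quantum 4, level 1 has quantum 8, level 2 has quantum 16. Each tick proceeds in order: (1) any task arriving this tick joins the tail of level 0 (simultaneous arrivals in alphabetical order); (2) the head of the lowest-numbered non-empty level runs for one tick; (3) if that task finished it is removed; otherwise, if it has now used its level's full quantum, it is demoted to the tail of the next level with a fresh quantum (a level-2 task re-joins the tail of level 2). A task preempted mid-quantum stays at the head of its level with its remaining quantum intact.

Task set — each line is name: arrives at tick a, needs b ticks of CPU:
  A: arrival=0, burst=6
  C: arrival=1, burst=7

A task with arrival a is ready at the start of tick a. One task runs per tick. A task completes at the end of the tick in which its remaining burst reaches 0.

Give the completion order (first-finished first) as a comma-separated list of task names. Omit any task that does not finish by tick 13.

t=0: L0/L1/L2 = A/-/- → run A
t=1: L0/L1/L2 = AC/-/- → run A
t=2: L0/L1/L2 = AC/-/- → run A
t=3: L0/L1/L2 = AC/-/- → run A
t=4: L0/L1/L2 = C/A/- → run C
t=5: L0/L1/L2 = C/A/- → run C
t=6: L0/L1/L2 = C/A/- → run C
t=7: L0/L1/L2 = C/A/- → run C
t=8: L0/L1/L2 = -/AC/- → run A
t=9: L0/L1/L2 = -/AC/- → run A
t=10: L0/L1/L2 = -/C/- → run C
t=11: L0/L1/L2 = -/C/- → run C
t=12: L0/L1/L2 = -/C/- → run C
t=13: (idle)

completion order = A, C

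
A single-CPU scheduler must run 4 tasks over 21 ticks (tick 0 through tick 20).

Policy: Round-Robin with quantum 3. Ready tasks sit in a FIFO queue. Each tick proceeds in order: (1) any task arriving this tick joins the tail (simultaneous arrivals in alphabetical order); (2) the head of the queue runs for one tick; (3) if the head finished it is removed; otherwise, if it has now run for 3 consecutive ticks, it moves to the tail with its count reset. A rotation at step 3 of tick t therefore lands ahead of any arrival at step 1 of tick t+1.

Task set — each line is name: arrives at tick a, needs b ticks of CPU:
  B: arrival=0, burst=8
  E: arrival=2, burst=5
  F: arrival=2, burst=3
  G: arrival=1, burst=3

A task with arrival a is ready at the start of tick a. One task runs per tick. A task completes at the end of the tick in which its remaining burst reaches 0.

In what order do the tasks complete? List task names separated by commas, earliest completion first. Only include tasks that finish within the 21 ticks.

completion order = G, F, E, B

t=0: queue=[B] q_used=0 → run B
t=1: queue=[B,G] q_used=1 → run B
t=2: queue=[B,G,E,F] q_used=2 → run B
t=3: queue=[G,E,F,B] q_used=0 → run G
t=4: queue=[G,E,F,B] q_used=1 → run G
t=5: queue=[G,E,F,B] q_used=2 → run G
t=6: queue=[E,F,B] q_used=0 → run E
t=7: queue=[E,F,B] q_used=1 → run E
t=8: queue=[E,F,B] q_used=2 → run E
t=9: queue=[F,B,E] q_used=0 → run F
t=10: queue=[F,B,E] q_used=1 → run F
t=11: queue=[F,B,E] q_used=2 → run F
t=12: queue=[B,E] q_used=0 → run B
t=13: queue=[B,E] q_used=1 → run B
t=14: queue=[B,E] q_used=2 → run B
t=15: queue=[E,B] q_used=0 → run E
t=16: queue=[E,B] q_used=1 → run E
t=17: queue=[B] q_used=0 → run B
t=18: queue=[B] q_used=1 → run B
t=19: (idle)
t=20: (idle)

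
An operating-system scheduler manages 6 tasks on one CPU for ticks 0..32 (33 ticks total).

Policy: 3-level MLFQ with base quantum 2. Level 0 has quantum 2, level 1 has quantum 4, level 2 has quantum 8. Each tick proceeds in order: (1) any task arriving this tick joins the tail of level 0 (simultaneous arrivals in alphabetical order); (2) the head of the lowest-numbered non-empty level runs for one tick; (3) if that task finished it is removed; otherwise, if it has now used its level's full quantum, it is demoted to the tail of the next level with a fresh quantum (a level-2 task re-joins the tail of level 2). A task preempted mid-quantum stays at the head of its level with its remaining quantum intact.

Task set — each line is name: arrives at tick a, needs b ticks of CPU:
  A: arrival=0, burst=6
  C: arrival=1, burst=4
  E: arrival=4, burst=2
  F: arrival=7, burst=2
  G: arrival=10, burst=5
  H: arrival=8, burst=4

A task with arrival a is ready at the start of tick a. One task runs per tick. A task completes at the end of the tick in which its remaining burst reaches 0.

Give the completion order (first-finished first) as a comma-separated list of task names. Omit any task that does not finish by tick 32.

completion order = E, F, A, C, H, G

t=0: L0/L1/L2 = A/-/- → run A
t=1: L0/L1/L2 = AC/-/- → run A
t=2: L0/L1/L2 = C/A/- → run C
t=3: L0/L1/L2 = C/A/- → run C
t=4: L0/L1/L2 = E/AC/- → run E
t=5: L0/L1/L2 = E/AC/- → run E
t=6: L0/L1/L2 = -/AC/- → run A
t=7: L0/L1/L2 = F/AC/- → run F
t=8: L0/L1/L2 = FH/AC/- → run F
t=9: L0/L1/L2 = H/AC/- → run H
t=10: L0/L1/L2 = HG/AC/- → run H
t=11: L0/L1/L2 = G/ACH/- → run G
t=12: L0/L1/L2 = G/ACH/- → run G
t=13: L0/L1/L2 = -/ACHG/- → run A
t=14: L0/L1/L2 = -/ACHG/- → run A
t=15: L0/L1/L2 = -/ACHG/- → run A
t=16: L0/L1/L2 = -/CHG/- → run C
t=17: L0/L1/L2 = -/CHG/- → run C
t=18: L0/L1/L2 = -/HG/- → run H
t=19: L0/L1/L2 = -/HG/- → run H
t=20: L0/L1/L2 = -/G/- → run G
t=21: L0/L1/L2 = -/G/- → run G
t=22: L0/L1/L2 = -/G/- → run G
t=23: (idle)
t=24: (idle)
t=25: (idle)
t=26: (idle)
t=27: (idle)
t=28: (idle)
t=29: (idle)
t=30: (idle)
t=31: (idle)
t=32: (idle)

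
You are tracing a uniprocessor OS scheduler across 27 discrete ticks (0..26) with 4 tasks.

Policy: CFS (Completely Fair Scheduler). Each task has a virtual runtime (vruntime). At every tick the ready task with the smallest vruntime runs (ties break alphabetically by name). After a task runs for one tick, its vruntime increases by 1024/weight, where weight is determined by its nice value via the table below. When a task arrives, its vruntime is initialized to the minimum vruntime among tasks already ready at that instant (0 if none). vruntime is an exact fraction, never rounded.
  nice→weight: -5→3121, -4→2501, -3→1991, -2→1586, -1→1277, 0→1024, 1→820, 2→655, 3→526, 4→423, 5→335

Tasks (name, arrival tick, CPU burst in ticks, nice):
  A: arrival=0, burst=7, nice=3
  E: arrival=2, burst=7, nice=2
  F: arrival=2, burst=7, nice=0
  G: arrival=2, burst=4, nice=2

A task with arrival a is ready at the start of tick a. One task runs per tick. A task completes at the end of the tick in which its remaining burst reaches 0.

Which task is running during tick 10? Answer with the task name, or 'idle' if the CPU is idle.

t=0: vr[A=0] → run A
t=1: vr[A=512/263] → run A
t=2: vr[A=1024/263 E=1024/263 F=1024/263 G=1024/263] → run A
t=3: vr[A=1536/263 E=1024/263 F=1024/263 G=1024/263] → run E
t=4: vr[A=1536/263 E=940032/172265 F=1024/263 G=1024/263] → run F
t=5: vr[A=1536/263 E=940032/172265 F=1287/263 G=1024/263] → run G
t=6: vr[A=1536/263 E=940032/172265 F=1287/263 G=940032/172265] → run F
t=7: vr[A=1536/263 E=940032/172265 F=1550/263 G=940032/172265] → run E
t=8: vr[A=1536/263 E=1209344/172265 F=1550/263 G=940032/172265] → run G
t=9: vr[A=1536/263 E=1209344/172265 F=1550/263 G=1209344/172265] → run A
t=10: vr[A=2048/263 E=1209344/172265 F=1550/263 G=1209344/172265] → run F
t=11: vr[A=2048/263 E=1209344/172265 F=1813/263 G=1209344/172265] → run F
t=12: vr[A=2048/263 E=1209344/172265 F=2076/263 G=1209344/172265] → run E
t=13: vr[A=2048/263 E=1478656/172265 F=2076/263 G=1209344/172265] → run G
t=14: vr[A=2048/263 E=1478656/172265 F=2076/263 G=1478656/172265] → run A
t=15: vr[A=2560/263 E=1478656/172265 F=2076/263 G=1478656/172265] → run F
t=16: vr[A=2560/263 E=1478656/172265 F=2339/263 G=1478656/172265] → run E
t=17: vr[A=2560/263 E=1747968/172265 F=2339/263 G=1478656/172265] → run G
t=18: vr[A=2560/263 E=1747968/172265 F=2339/263] → run F
t=19: vr[A=2560/263 E=1747968/172265 F=2602/263] → run A
t=20: vr[A=3072/263 E=1747968/172265 F=2602/263] → run F
t=21: vr[A=3072/263 E=1747968/172265] → run E
t=22: vr[A=3072/263 E=403456/34453] → run A
t=23: vr[E=403456/34453] → run E
t=24: vr[E=2286592/172265] → run E
t=25: (idle)
t=26: (idle)

running at tick 10 = F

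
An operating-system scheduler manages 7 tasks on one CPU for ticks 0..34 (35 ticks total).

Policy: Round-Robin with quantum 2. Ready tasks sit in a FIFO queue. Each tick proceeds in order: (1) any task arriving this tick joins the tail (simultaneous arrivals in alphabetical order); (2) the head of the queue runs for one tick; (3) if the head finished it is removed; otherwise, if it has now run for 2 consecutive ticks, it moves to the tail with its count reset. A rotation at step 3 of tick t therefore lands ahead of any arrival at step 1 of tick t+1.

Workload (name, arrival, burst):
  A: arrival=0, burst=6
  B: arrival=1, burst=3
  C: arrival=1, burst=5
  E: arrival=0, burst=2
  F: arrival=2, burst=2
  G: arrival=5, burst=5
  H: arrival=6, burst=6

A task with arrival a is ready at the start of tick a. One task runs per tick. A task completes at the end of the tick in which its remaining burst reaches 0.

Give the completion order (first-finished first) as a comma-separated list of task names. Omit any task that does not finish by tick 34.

completion order = E, F, B, A, C, G, H

t=0: queue=[A,E] q_used=0 → run A
t=1: queue=[A,E,B,C] q_used=1 → run A
t=2: queue=[E,B,C,A,F] q_used=0 → run E
t=3: queue=[E,B,C,A,F] q_used=1 → run E
t=4: queue=[B,C,A,F] q_used=0 → run B
t=5: queue=[B,C,A,F,G] q_used=1 → run B
t=6: queue=[C,A,F,G,B,H] q_used=0 → run C
t=7: queue=[C,A,F,G,B,H] q_used=1 → run C
t=8: queue=[A,F,G,B,H,C] q_used=0 → run A
t=9: queue=[A,F,G,B,H,C] q_used=1 → run A
t=10: queue=[F,G,B,H,C,A] q_used=0 → run F
t=11: queue=[F,G,B,H,C,A] q_used=1 → run F
t=12: queue=[G,B,H,C,A] q_used=0 → run G
t=13: queue=[G,B,H,C,A] q_used=1 → run G
t=14: queue=[B,H,C,A,G] q_used=0 → run B
t=15: queue=[H,C,A,G] q_used=0 → run H
t=16: queue=[H,C,A,G] q_used=1 → run H
t=17: queue=[C,A,G,H] q_used=0 → run C
t=18: queue=[C,A,G,H] q_used=1 → run C
t=19: queue=[A,G,H,C] q_used=0 → run A
t=20: queue=[A,G,H,C] q_used=1 → run A
t=21: queue=[G,H,C] q_used=0 → run G
t=22: queue=[G,H,C] q_used=1 → run G
t=23: queue=[H,C,G] q_used=0 → run H
t=24: queue=[H,C,G] q_used=1 → run H
t=25: queue=[C,G,H] q_used=0 → run C
t=26: queue=[G,H] q_used=0 → run G
t=27: queue=[H] q_used=0 → run H
t=28: queue=[H] q_used=1 → run H
t=29: (idle)
t=30: (idle)
t=31: (idle)
t=32: (idle)
t=33: (idle)
t=34: (idle)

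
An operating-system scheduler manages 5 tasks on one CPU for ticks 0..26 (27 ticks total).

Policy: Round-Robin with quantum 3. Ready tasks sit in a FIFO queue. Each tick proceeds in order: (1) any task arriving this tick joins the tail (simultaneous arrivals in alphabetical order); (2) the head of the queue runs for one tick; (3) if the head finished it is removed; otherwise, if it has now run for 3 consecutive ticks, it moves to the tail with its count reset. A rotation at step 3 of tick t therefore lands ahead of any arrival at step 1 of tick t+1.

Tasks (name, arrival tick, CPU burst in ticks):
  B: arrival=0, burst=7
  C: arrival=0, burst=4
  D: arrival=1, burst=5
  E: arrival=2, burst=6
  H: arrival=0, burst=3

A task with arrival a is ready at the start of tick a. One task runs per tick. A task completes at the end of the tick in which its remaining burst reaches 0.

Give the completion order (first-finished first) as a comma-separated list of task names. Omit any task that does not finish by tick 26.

completion order = H, C, D, E, B

t=0: queue=[B,C,H] q_used=0 → run B
t=1: queue=[B,C,H,D] q_used=1 → run B
t=2: queue=[B,C,H,D,E] q_used=2 → run B
t=3: queue=[C,H,D,E,B] q_used=0 → run C
t=4: queue=[C,H,D,E,B] q_used=1 → run C
t=5: queue=[C,H,D,E,B] q_used=2 → run C
t=6: queue=[H,D,E,B,C] q_used=0 → run H
t=7: queue=[H,D,E,B,C] q_used=1 → run H
t=8: queue=[H,D,E,B,C] q_used=2 → run H
t=9: queue=[D,E,B,C] q_used=0 → run D
t=10: queue=[D,E,B,C] q_used=1 → run D
t=11: queue=[D,E,B,C] q_used=2 → run D
t=12: queue=[E,B,C,D] q_used=0 → run E
t=13: queue=[E,B,C,D] q_used=1 → run E
t=14: queue=[E,B,C,D] q_used=2 → run E
t=15: queue=[B,C,D,E] q_used=0 → run B
t=16: queue=[B,C,D,E] q_used=1 → run B
t=17: queue=[B,C,D,E] q_used=2 → run B
t=18: queue=[C,D,E,B] q_used=0 → run C
t=19: queue=[D,E,B] q_used=0 → run D
t=20: queue=[D,E,B] q_used=1 → run D
t=21: queue=[E,B] q_used=0 → run E
t=22: queue=[E,B] q_used=1 → run E
t=23: queue=[E,B] q_used=2 → run E
t=24: queue=[B] q_used=0 → run B
t=25: (idle)
t=26: (idle)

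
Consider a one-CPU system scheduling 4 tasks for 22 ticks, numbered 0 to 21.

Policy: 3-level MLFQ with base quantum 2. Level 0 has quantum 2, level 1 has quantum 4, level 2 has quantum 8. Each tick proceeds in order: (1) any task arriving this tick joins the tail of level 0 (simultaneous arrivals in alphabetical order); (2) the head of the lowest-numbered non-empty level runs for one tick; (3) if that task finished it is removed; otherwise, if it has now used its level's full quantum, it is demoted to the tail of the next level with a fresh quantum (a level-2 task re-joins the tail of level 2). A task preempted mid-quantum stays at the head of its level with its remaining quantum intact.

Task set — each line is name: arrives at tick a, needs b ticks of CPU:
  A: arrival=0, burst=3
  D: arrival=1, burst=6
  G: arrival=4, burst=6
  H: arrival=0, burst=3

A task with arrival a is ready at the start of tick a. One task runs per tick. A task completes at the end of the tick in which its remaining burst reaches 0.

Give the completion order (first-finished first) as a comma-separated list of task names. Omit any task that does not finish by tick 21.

completion order = A, H, D, G

t=0: L0/L1/L2 = AH/-/- → run A
t=1: L0/L1/L2 = AHD/-/- → run A
t=2: L0/L1/L2 = HD/A/- → run H
t=3: L0/L1/L2 = HD/A/- → run H
t=4: L0/L1/L2 = DG/AH/- → run D
t=5: L0/L1/L2 = DG/AH/- → run D
t=6: L0/L1/L2 = G/AHD/- → run G
t=7: L0/L1/L2 = G/AHD/- → run G
t=8: L0/L1/L2 = -/AHDG/- → run A
t=9: L0/L1/L2 = -/HDG/- → run H
t=10: L0/L1/L2 = -/DG/- → run D
t=11: L0/L1/L2 = -/DG/- → run D
t=12: L0/L1/L2 = -/DG/- → run D
t=13: L0/L1/L2 = -/DG/- → run D
t=14: L0/L1/L2 = -/G/- → run G
t=15: L0/L1/L2 = -/G/- → run G
t=16: L0/L1/L2 = -/G/- → run G
t=17: L0/L1/L2 = -/G/- → run G
t=18: (idle)
t=19: (idle)
t=20: (idle)
t=21: (idle)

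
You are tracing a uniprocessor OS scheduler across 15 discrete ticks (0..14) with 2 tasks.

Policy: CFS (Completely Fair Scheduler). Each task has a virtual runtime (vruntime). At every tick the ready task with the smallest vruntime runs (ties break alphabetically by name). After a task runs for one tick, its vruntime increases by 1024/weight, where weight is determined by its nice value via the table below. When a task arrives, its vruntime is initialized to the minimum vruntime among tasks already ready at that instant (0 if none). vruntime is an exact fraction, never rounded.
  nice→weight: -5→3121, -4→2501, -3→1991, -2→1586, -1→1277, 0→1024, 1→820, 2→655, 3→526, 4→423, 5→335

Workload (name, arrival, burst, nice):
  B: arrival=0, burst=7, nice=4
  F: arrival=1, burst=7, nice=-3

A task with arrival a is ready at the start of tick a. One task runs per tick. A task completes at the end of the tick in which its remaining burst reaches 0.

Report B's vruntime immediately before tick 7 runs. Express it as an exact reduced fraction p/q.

t=0: vr[B=0] → run B
t=1: vr[B=1024/423 F=1024/423] → run B
t=2: vr[B=2048/423 F=1024/423] → run F
t=3: vr[B=2048/423 F=2471936/842193] → run F
t=4: vr[B=2048/423 F=2905088/842193] → run F
t=5: vr[B=2048/423 F=3338240/842193] → run F
t=6: vr[B=2048/423 F=3771392/842193] → run F
t=7: vr[B=2048/423 F=4204544/842193] → run B
t=8: vr[B=1024/141 F=4204544/842193] → run F
t=9: vr[B=1024/141 F=4637696/842193] → run F
t=10: vr[B=1024/141] → run B
t=11: vr[B=4096/423] → run B
t=12: vr[B=5120/423] → run B
t=13: vr[B=2048/141] → run B
t=14: (idle)

vruntime(B, start of tick 7) = 2048/423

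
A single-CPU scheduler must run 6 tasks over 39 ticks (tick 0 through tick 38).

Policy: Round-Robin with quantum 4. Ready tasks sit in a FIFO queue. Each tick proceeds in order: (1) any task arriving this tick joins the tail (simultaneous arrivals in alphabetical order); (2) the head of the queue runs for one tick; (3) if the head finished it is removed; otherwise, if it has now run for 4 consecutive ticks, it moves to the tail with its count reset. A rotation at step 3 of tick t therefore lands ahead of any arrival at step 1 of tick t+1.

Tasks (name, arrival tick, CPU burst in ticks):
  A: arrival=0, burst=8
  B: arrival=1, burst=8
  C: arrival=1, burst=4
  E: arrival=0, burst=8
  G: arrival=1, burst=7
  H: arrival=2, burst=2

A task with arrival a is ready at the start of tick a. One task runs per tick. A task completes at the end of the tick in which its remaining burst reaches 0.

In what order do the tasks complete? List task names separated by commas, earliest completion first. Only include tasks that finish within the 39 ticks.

completion order = C, H, A, E, B, G

t=0: queue=[A,E] q_used=0 → run A
t=1: queue=[A,E,B,C,G] q_used=1 → run A
t=2: queue=[A,E,B,C,G,H] q_used=2 → run A
t=3: queue=[A,E,B,C,G,H] q_used=3 → run A
t=4: queue=[E,B,C,G,H,A] q_used=0 → run E
t=5: queue=[E,B,C,G,H,A] q_used=1 → run E
t=6: queue=[E,B,C,G,H,A] q_used=2 → run E
t=7: queue=[E,B,C,G,H,A] q_used=3 → run E
t=8: queue=[B,C,G,H,A,E] q_used=0 → run B
t=9: queue=[B,C,G,H,A,E] q_used=1 → run B
t=10: queue=[B,C,G,H,A,E] q_used=2 → run B
t=11: queue=[B,C,G,H,A,E] q_used=3 → run B
t=12: queue=[C,G,H,A,E,B] q_used=0 → run C
t=13: queue=[C,G,H,A,E,B] q_used=1 → run C
t=14: queue=[C,G,H,A,E,B] q_used=2 → run C
t=15: queue=[C,G,H,A,E,B] q_used=3 → run C
t=16: queue=[G,H,A,E,B] q_used=0 → run G
t=17: queue=[G,H,A,E,B] q_used=1 → run G
t=18: queue=[G,H,A,E,B] q_used=2 → run G
t=19: queue=[G,H,A,E,B] q_used=3 → run G
t=20: queue=[H,A,E,B,G] q_used=0 → run H
t=21: queue=[H,A,E,B,G] q_used=1 → run H
t=22: queue=[A,E,B,G] q_used=0 → run A
t=23: queue=[A,E,B,G] q_used=1 → run A
t=24: queue=[A,E,B,G] q_used=2 → run A
t=25: queue=[A,E,B,G] q_used=3 → run A
t=26: queue=[E,B,G] q_used=0 → run E
t=27: queue=[E,B,G] q_used=1 → run E
t=28: queue=[E,B,G] q_used=2 → run E
t=29: queue=[E,B,G] q_used=3 → run E
t=30: queue=[B,G] q_used=0 → run B
t=31: queue=[B,G] q_used=1 → run B
t=32: queue=[B,G] q_used=2 → run B
t=33: queue=[B,G] q_used=3 → run B
t=34: queue=[G] q_used=0 → run G
t=35: queue=[G] q_used=1 → run G
t=36: queue=[G] q_used=2 → run G
t=37: (idle)
t=38: (idle)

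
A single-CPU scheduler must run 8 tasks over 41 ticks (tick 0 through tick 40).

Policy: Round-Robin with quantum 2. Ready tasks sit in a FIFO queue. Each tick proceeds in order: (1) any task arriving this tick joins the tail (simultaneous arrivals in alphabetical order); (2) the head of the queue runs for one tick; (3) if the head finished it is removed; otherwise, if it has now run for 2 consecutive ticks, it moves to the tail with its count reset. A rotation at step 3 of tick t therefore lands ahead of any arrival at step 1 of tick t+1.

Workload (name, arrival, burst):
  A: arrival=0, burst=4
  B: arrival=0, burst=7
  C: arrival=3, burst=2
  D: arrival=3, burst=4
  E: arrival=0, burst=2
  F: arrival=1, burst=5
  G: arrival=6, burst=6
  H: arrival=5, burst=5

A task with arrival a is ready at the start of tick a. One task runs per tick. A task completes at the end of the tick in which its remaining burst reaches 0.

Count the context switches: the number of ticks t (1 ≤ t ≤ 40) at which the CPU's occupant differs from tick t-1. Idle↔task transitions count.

t=0: queue=[A,B,E] q_used=0 → run A
t=1: queue=[A,B,E,F] q_used=1 → run A
t=2: queue=[B,E,F,A] q_used=0 → run B
t=3: queue=[B,E,F,A,C,D] q_used=1 → run B
t=4: queue=[E,F,A,C,D,B] q_used=0 → run E
t=5: queue=[E,F,A,C,D,B,H] q_used=1 → run E
t=6: queue=[F,A,C,D,B,H,G] q_used=0 → run F
t=7: queue=[F,A,C,D,B,H,G] q_used=1 → run F
t=8: queue=[A,C,D,B,H,G,F] q_used=0 → run A
t=9: queue=[A,C,D,B,H,G,F] q_used=1 → run A
t=10: queue=[C,D,B,H,G,F] q_used=0 → run C
t=11: queue=[C,D,B,H,G,F] q_used=1 → run C
t=12: queue=[D,B,H,G,F] q_used=0 → run D
t=13: queue=[D,B,H,G,F] q_used=1 → run D
t=14: queue=[B,H,G,F,D] q_used=0 → run B
t=15: queue=[B,H,G,F,D] q_used=1 → run B
t=16: queue=[H,G,F,D,B] q_used=0 → run H
t=17: queue=[H,G,F,D,B] q_used=1 → run H
t=18: queue=[G,F,D,B,H] q_used=0 → run G
t=19: queue=[G,F,D,B,H] q_used=1 → run G
t=20: queue=[F,D,B,H,G] q_used=0 → run F
t=21: queue=[F,D,B,H,G] q_used=1 → run F
t=22: queue=[D,B,H,G,F] q_used=0 → run D
t=23: queue=[D,B,H,G,F] q_used=1 → run D
t=24: queue=[B,H,G,F] q_used=0 → run B
t=25: queue=[B,H,G,F] q_used=1 → run B
t=26: queue=[H,G,F,B] q_used=0 → run H
t=27: queue=[H,G,F,B] q_used=1 → run H
t=28: queue=[G,F,B,H] q_used=0 → run G
t=29: queue=[G,F,B,H] q_used=1 → run G
t=30: queue=[F,B,H,G] q_used=0 → run F
t=31: queue=[B,H,G] q_used=0 → run B
t=32: queue=[H,G] q_used=0 → run H
t=33: queue=[G] q_used=0 → run G
t=34: queue=[G] q_used=1 → run G
t=35: (idle)
t=36: (idle)
t=37: (idle)
t=38: (idle)
t=39: (idle)
t=40: (idle)

context switches = 19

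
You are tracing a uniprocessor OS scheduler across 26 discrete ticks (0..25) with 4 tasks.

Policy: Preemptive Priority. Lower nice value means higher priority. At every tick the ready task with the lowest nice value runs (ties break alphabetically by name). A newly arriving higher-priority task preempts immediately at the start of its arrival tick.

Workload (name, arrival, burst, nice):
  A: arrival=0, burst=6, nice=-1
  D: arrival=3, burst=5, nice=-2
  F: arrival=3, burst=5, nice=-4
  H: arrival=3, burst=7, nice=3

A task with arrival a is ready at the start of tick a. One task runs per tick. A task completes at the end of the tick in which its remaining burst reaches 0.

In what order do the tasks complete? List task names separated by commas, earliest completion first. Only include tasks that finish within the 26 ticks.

completion order = F, D, A, H

t=0: ready={A} → run A
t=1: ready={A} → run A
t=2: ready={A} → run A
t=3: ready={A,D,F,H} → run F
t=4: ready={A,D,F,H} → run F
t=5: ready={A,D,F,H} → run F
t=6: ready={A,D,F,H} → run F
t=7: ready={A,D,F,H} → run F
t=8: ready={A,D,H} → run D
t=9: ready={A,D,H} → run D
t=10: ready={A,D,H} → run D
t=11: ready={A,D,H} → run D
t=12: ready={A,D,H} → run D
t=13: ready={A,H} → run A
t=14: ready={A,H} → run A
t=15: ready={A,H} → run A
t=16: ready={H} → run H
t=17: ready={H} → run H
t=18: ready={H} → run H
t=19: ready={H} → run H
t=20: ready={H} → run H
t=21: ready={H} → run H
t=22: ready={H} → run H
t=23: (idle)
t=24: (idle)
t=25: (idle)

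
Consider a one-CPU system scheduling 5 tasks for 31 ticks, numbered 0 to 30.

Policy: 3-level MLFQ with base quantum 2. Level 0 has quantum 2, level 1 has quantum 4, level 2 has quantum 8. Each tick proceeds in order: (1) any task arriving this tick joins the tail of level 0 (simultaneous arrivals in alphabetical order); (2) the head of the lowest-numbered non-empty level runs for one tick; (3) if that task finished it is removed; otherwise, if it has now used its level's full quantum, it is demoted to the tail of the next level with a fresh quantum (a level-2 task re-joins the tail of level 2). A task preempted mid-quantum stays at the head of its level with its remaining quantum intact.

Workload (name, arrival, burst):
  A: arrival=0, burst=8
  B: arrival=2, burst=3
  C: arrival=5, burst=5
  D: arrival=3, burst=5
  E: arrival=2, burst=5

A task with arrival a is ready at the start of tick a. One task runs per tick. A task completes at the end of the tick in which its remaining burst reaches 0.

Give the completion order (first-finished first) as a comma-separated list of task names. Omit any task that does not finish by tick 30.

completion order = B, E, D, C, A

t=0: L0/L1/L2 = A/-/- → run A
t=1: L0/L1/L2 = A/-/- → run A
t=2: L0/L1/L2 = BE/A/- → run B
t=3: L0/L1/L2 = BED/A/- → run B
t=4: L0/L1/L2 = ED/AB/- → run E
t=5: L0/L1/L2 = EDC/AB/- → run E
t=6: L0/L1/L2 = DC/ABE/- → run D
t=7: L0/L1/L2 = DC/ABE/- → run D
t=8: L0/L1/L2 = C/ABED/- → run C
t=9: L0/L1/L2 = C/ABED/- → run C
t=10: L0/L1/L2 = -/ABEDC/- → run A
t=11: L0/L1/L2 = -/ABEDC/- → run A
t=12: L0/L1/L2 = -/ABEDC/- → run A
t=13: L0/L1/L2 = -/ABEDC/- → run A
t=14: L0/L1/L2 = -/BEDC/A → run B
t=15: L0/L1/L2 = -/EDC/A → run E
t=16: L0/L1/L2 = -/EDC/A → run E
t=17: L0/L1/L2 = -/EDC/A → run E
t=18: L0/L1/L2 = -/DC/A → run D
t=19: L0/L1/L2 = -/DC/A → run D
t=20: L0/L1/L2 = -/DC/A → run D
t=21: L0/L1/L2 = -/C/A → run C
t=22: L0/L1/L2 = -/C/A → run C
t=23: L0/L1/L2 = -/C/A → run C
t=24: L0/L1/L2 = -/-/A → run A
t=25: L0/L1/L2 = -/-/A → run A
t=26: (idle)
t=27: (idle)
t=28: (idle)
t=29: (idle)
t=30: (idle)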